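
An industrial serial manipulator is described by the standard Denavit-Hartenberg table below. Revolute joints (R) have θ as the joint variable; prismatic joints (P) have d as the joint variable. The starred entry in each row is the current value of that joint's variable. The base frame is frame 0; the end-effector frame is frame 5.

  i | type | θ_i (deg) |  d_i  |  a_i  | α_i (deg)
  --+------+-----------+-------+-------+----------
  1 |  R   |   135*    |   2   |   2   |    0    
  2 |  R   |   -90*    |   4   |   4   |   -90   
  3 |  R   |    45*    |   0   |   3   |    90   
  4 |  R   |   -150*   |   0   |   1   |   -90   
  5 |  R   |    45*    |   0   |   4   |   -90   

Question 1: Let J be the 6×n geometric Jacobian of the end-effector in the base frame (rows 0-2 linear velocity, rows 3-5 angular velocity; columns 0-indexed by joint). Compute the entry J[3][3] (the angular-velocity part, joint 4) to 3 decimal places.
0.500

axis z_3 = (0.5000,0.5000,0.7071); lever o_n−o_3 = (-1.7184,-4.4255,0.3444)
cross product → J_v[:, 3] = (3.3015,-1.3873,-1.3536)
J_ω[:, 3] = z_3
entry J[3][3] = 0.5000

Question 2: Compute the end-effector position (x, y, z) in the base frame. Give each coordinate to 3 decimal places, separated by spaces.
after link 1: o_1 = (-1.4142, 1.4142, 2.0000)
after link 2: o_2 = (1.4142, 4.2426, 6.0000)
after link 3: o_3 = (2.9142, 5.7426, 3.8787)
after link 4: o_4 = (2.8348, 4.9561, 4.4911)
after link 5: o_5 = (1.1958, 1.3171, 4.2231)

1.196 1.317 4.223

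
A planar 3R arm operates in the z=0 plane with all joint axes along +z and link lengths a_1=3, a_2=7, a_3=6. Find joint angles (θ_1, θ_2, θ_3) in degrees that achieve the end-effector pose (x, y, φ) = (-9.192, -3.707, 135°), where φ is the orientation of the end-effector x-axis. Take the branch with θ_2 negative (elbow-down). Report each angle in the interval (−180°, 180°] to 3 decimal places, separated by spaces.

wrist centre = target − a_3·(cos φ, sin φ) = (-4.9494, -7.9496)
cos θ_2 = (87.6929−3²−7²)/(2·3·7) = 0.7070; θ_2 = -45.0107° (elbow-down)
β = atan2(-7.9496,-4.9494) = -121.9059°; ψ = atan2(-4.9507,7.9488) = -31.9154°
θ_1 = β − ψ = -89.9905°
θ_3 = φ − θ_1 − θ_2 = -89.9988° (wrapped to (-180°,180°])

-89.991 -45.011 -89.999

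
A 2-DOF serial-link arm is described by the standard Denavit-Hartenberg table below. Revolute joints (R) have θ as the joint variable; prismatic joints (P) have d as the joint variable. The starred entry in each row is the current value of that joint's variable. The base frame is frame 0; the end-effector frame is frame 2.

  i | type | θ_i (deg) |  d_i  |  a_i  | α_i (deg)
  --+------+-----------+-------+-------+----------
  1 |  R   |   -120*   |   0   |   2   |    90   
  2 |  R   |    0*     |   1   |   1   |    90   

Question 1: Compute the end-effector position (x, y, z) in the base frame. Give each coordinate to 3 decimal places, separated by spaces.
-2.366 -2.098 0.000

after link 1: o_1 = (-1.0000, -1.7321, 0.0000)
after link 2: o_2 = (-2.3660, -2.0981, 0.0000)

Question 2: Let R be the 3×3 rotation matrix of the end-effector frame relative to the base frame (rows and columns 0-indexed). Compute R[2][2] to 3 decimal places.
-1.000

End-effector z-axis (col 2 of R) = (-0.0000,0.0000,-1.0000)
R[2][2] = -1.0000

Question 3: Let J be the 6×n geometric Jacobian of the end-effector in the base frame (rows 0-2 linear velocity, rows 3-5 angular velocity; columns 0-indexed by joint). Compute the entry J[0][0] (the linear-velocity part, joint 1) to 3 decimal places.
2.098

axis z_0 = ẑ; lever o_n−o_0 = (-2.3660,-2.0981,0.0000)
cross product → J_v[:, 0] = (2.0981,-2.3660,0.0000)
J_ω[:, 0] = z_0
entry J[0][0] = 2.0981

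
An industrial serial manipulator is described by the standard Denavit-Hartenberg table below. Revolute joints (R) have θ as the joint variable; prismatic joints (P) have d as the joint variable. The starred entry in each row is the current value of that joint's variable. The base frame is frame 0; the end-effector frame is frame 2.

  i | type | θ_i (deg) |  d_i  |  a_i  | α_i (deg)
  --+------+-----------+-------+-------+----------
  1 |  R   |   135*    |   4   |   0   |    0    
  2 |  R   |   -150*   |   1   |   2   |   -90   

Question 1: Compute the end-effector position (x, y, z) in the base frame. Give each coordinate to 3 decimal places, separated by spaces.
after link 1: o_1 = (0.0000, 0.0000, 4.0000)
after link 2: o_2 = (1.9319, -0.5176, 5.0000)

1.932 -0.518 5.000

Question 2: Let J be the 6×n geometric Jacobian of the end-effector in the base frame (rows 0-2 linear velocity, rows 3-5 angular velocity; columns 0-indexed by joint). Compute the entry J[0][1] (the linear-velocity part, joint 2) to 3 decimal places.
0.518

axis z_1 = (0.0000,0.0000,1.0000); lever o_n−o_1 = (1.9319,-0.5176,1.0000)
cross product → J_v[:, 1] = (0.5176,1.9319,-0.0000)
J_ω[:, 1] = z_1
entry J[0][1] = 0.5176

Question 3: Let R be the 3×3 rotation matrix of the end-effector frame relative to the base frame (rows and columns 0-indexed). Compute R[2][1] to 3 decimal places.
End-effector y-axis (col 1 of R) = (0.0000,0.0000,-1.0000)
R[2][1] = -1.0000

-1.000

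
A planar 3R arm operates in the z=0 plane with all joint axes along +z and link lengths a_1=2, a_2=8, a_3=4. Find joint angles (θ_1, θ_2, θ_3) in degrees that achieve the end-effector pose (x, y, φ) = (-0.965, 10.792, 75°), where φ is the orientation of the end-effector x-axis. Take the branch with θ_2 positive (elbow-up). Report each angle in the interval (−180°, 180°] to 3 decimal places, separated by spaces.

wrist centre = target − a_3·(cos φ, sin φ) = (-2.0003, 6.9283)
cos θ_2 = (52.0024−2²−8²)/(2·2·8) = -0.4999; θ_2 = 119.9950° (elbow-up)
β = atan2(6.9283,-2.0003) = 106.1040°; ψ = atan2(6.9285,-1.9994) = 106.0968°
θ_1 = β − ψ = 0.0072°
θ_3 = φ − θ_1 − θ_2 = -45.0023° (wrapped to (-180°,180°])

0.007 119.995 -45.002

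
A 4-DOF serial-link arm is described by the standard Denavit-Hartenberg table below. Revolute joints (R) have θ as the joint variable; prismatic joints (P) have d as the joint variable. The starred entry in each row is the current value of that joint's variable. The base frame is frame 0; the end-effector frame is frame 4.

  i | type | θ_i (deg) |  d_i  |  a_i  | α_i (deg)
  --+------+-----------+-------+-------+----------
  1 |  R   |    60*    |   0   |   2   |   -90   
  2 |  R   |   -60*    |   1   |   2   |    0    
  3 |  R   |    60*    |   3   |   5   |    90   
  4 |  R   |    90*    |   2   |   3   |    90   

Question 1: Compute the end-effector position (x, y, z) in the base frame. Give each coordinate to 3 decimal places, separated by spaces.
-2.062 10.428 3.732

after link 1: o_1 = (1.0000, 1.7321, 0.0000)
after link 2: o_2 = (0.6340, 3.0981, 1.7321)
after link 3: o_3 = (0.5359, 8.9282, 1.7321)
after link 4: o_4 = (-2.0622, 10.4282, 3.7321)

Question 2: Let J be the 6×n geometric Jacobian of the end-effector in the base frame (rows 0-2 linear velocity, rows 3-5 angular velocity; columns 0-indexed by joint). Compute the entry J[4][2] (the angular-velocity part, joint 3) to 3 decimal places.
0.500

axis z_2 = (-0.8660,0.5000,0.0000); lever o_n−o_2 = (-2.6962,7.3301,2.0000)
cross product → J_v[:, 2] = (1.0000,1.7321,-5.0000)
J_ω[:, 2] = z_2
entry J[4][2] = 0.5000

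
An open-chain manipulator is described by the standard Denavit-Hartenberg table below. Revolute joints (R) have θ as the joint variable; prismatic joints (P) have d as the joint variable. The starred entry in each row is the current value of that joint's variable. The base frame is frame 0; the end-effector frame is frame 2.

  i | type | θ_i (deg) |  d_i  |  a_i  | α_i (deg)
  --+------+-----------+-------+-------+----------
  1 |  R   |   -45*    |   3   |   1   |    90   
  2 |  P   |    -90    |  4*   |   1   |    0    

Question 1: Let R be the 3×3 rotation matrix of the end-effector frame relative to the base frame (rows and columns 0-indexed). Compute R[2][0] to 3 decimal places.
-1.000

End-effector x-axis (col 0 of R) = (0.0000,-0.0000,-1.0000)
R[2][0] = -1.0000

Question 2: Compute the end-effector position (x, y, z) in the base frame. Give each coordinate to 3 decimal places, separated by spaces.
after link 1: o_1 = (0.7071, -0.7071, 3.0000)
after link 2: o_2 = (-2.1213, -3.5355, 2.0000)

-2.121 -3.536 2.000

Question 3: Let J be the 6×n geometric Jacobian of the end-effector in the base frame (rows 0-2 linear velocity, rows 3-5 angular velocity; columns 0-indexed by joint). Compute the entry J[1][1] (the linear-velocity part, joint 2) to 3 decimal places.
-0.707

prismatic axis z_1 = (-0.7071,-0.7071,0.0000)
J_v[:, 1] = z_1; J_ω[:, 1] = (0,0,0)
entry J[1][1] = -0.7071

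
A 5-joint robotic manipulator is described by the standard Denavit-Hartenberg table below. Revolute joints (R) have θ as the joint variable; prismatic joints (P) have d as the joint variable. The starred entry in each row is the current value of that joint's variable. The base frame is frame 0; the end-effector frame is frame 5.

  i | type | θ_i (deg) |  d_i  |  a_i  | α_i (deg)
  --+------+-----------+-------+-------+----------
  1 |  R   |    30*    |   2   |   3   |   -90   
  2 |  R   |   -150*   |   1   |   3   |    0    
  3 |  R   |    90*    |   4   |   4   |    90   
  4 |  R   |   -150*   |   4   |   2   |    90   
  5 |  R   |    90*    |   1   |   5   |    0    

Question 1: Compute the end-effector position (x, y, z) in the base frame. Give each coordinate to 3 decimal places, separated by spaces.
-8.069 0.960 9.531

after link 1: o_1 = (2.5981, 1.5000, 2.0000)
after link 2: o_2 = (-0.1519, 1.0670, 3.5000)
after link 3: o_3 = (-0.4199, 5.5311, 6.9641)
after link 4: o_4 = (-3.6699, 2.5000, 7.4641)
after link 5: o_5 = (-8.0694, 0.9599, 9.5311)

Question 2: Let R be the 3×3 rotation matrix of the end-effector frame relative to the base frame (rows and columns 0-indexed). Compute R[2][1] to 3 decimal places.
End-effector y-axis (col 1 of R) = (0.1250,0.6495,0.7500)
R[2][1] = 0.7500

0.750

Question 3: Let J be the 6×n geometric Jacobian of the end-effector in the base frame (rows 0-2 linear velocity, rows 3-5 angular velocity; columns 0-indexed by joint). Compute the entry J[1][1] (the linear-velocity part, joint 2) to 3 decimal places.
axis z_1 = (-0.5000,0.8660,0.0000); lever o_n−o_1 = (-10.6675,-0.5401,7.5311)
cross product → J_v[:, 1] = (6.5221,3.7655,9.5083)
J_ω[:, 1] = z_1
entry J[1][1] = 3.7655

3.766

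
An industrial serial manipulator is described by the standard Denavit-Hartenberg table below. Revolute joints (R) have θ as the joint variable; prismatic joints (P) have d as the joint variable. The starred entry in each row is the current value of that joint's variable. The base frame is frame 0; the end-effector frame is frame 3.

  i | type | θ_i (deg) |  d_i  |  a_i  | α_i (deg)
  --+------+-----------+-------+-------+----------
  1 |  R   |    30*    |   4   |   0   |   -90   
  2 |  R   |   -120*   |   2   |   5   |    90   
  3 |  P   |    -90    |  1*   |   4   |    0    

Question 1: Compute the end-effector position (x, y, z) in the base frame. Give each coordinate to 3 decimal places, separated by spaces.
-1.915 -3.415 7.830

after link 1: o_1 = (0.0000, 0.0000, 4.0000)
after link 2: o_2 = (-3.1651, 0.4821, 8.3301)
after link 3: o_3 = (-1.9151, -3.4151, 7.8301)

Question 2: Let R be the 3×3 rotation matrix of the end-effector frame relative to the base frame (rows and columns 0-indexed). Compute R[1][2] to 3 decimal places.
-0.433

End-effector z-axis (col 2 of R) = (-0.7500,-0.4330,-0.5000)
R[1][2] = -0.4330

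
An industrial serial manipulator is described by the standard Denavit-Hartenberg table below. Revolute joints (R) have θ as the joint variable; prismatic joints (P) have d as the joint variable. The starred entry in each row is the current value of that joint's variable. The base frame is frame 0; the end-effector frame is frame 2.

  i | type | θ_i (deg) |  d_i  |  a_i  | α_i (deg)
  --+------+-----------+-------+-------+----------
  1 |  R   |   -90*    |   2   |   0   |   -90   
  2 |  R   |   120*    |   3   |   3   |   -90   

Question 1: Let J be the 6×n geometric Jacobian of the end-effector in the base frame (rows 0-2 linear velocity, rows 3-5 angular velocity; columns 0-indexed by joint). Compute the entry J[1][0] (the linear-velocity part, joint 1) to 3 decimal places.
axis z_0 = ẑ; lever o_n−o_0 = (3.0000,1.5000,-0.5981)
cross product → J_v[:, 0] = (-1.5000,3.0000,0.0000)
J_ω[:, 0] = z_0
entry J[1][0] = 3.0000

3.000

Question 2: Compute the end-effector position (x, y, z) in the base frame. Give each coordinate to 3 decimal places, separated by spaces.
after link 1: o_1 = (0.0000, 0.0000, 2.0000)
after link 2: o_2 = (3.0000, 1.5000, -0.5981)

3.000 1.500 -0.598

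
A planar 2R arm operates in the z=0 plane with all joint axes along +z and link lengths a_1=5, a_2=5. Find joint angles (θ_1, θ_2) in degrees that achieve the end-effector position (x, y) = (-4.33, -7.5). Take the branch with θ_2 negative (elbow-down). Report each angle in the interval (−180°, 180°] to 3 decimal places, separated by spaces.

cos θ_2 = (74.9989−5²−5²)/(2·5·5) = 0.5000; θ_2 = -60.0015° (elbow-down)
β = atan2(-7.5000,-4.3300) = -119.9993°; ψ = atan2(-4.3302,7.4999) = -30.0007°
θ_1 = β − ψ = -89.9985°

-89.999 -60.001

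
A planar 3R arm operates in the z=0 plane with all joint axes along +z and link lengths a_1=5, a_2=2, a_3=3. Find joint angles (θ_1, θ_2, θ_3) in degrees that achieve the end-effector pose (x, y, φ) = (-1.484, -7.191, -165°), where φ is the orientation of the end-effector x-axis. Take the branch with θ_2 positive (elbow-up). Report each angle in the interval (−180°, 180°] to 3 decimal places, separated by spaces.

-90.001 44.988 -119.987

wrist centre = target − a_3·(cos φ, sin φ) = (1.4138, -6.4145)
cos θ_2 = (43.1451−5²−2²)/(2·5·2) = 0.7073; θ_2 = 44.9879° (elbow-up)
β = atan2(-6.4145,1.4138) = -77.5706°; ψ = atan2(1.4139,6.4145) = 12.4306°
θ_1 = β − ψ = -90.0012°
θ_3 = φ − θ_1 − θ_2 = -119.9867° (wrapped to (-180°,180°])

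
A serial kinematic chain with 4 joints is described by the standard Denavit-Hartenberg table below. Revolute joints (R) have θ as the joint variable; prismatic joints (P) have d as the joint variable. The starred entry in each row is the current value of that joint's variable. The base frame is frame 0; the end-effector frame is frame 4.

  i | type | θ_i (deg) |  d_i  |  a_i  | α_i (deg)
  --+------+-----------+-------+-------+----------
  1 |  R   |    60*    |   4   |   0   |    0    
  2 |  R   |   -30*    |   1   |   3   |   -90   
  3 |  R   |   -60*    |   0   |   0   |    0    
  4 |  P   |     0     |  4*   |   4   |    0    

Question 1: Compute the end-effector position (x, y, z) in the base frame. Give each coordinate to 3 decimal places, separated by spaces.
2.330 5.964 8.464

after link 1: o_1 = (0.0000, 0.0000, 4.0000)
after link 2: o_2 = (2.5981, 1.5000, 5.0000)
after link 3: o_3 = (2.5981, 1.5000, 5.0000)
after link 4: o_4 = (2.3301, 5.9641, 8.4641)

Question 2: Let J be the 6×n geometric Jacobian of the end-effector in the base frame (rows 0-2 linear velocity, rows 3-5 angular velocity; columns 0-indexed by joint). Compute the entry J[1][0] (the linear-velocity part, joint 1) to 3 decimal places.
axis z_0 = ẑ; lever o_n−o_0 = (2.3301,5.9641,8.4641)
cross product → J_v[:, 0] = (-5.9641,2.3301,0.0000)
J_ω[:, 0] = z_0
entry J[1][0] = 2.3301

2.330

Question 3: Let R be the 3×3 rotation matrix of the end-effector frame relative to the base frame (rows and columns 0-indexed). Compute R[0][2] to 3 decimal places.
-0.500

End-effector z-axis (col 2 of R) = (-0.5000,0.8660,0.0000)
R[0][2] = -0.5000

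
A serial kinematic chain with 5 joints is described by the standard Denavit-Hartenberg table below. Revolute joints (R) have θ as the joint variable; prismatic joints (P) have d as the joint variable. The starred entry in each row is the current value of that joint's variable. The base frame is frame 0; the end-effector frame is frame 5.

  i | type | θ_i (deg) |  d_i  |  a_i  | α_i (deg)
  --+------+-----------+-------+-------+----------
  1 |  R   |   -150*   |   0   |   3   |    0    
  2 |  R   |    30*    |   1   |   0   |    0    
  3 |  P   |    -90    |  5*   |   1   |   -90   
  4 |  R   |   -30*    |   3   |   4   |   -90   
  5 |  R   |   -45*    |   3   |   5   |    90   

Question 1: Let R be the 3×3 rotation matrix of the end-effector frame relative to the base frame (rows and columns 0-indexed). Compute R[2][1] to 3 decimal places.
End-effector y-axis (col 1 of R) = (-0.4330,0.2500,-0.8660)
R[2][1] = -0.8660

-0.866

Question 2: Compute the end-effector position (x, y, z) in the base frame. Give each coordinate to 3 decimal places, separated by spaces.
-13.683 -2.647 7.170

after link 1: o_1 = (-2.5981, -1.5000, 0.0000)
after link 2: o_2 = (-2.5981, -1.5000, 1.0000)
after link 3: o_3 = (-3.4641, -1.0000, 6.0000)
after link 4: o_4 = (-7.9641, -1.8660, 8.0000)
after link 5: o_5 = (-13.6826, -2.6470, 7.1697)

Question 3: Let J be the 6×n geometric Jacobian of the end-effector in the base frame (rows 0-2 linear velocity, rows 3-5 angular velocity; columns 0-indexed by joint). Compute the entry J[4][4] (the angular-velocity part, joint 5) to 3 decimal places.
axis z_4 = (-0.4330,0.2500,-0.8660); lever o_n−o_4 = (-5.7185,-0.7809,-0.8303)
cross product → J_v[:, 4] = (-0.8839,4.5928,1.7678)
J_ω[:, 4] = z_4
entry J[4][4] = 0.2500

0.250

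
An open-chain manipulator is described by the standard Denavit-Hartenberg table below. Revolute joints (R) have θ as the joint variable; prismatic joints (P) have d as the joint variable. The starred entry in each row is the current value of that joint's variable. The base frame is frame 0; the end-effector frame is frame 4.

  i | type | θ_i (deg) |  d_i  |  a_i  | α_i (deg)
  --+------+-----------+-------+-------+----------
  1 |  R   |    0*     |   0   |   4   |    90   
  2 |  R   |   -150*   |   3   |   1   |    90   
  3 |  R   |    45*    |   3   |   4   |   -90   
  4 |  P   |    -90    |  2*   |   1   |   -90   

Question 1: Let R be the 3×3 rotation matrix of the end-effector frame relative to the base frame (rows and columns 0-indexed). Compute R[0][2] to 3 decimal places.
-0.612

End-effector z-axis (col 2 of R) = (-0.6124,-0.7071,-0.3536)
R[0][2] = -0.6124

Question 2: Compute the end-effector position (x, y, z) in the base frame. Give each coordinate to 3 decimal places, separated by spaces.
after link 1: o_1 = (4.0000, 0.0000, 0.0000)
after link 2: o_2 = (3.1340, -3.0000, -0.5000)
after link 3: o_3 = (-0.8155, -5.8284, 0.6839)
after link 4: o_4 = (-0.0908, -7.2426, 2.2570)

-0.091 -7.243 2.257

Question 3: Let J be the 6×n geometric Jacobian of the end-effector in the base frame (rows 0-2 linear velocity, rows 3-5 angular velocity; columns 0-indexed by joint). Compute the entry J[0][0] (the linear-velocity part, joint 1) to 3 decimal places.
axis z_0 = ẑ; lever o_n−o_0 = (-0.0908,-7.2426,2.2570)
cross product → J_v[:, 0] = (7.2426,-0.0908,0.0000)
J_ω[:, 0] = z_0
entry J[0][0] = 7.2426

7.243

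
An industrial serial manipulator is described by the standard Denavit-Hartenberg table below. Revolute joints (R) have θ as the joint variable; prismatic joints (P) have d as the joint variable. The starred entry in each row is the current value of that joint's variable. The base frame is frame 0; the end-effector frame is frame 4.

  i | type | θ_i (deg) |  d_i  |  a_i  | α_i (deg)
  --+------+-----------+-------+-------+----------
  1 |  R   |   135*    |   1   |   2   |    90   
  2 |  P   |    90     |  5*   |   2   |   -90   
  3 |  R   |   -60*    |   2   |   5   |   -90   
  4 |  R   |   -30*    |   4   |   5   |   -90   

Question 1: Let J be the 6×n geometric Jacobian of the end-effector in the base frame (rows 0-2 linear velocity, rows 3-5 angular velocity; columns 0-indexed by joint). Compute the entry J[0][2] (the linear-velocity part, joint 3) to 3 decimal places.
axis z_2 = (0.7071,-0.7071,0.0000); lever o_n−o_2 = (7.4813,1.1173,8.1292)
cross product → J_v[:, 2] = (-5.7482,-5.7482,6.0801)
J_ω[:, 2] = z_2
entry J[0][2] = -5.7482

-5.748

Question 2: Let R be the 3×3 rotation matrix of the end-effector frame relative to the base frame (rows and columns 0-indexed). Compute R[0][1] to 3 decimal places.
End-effector y-axis (col 1 of R) = (0.3536,0.3536,-0.8660)
R[0][1] = 0.3536

0.354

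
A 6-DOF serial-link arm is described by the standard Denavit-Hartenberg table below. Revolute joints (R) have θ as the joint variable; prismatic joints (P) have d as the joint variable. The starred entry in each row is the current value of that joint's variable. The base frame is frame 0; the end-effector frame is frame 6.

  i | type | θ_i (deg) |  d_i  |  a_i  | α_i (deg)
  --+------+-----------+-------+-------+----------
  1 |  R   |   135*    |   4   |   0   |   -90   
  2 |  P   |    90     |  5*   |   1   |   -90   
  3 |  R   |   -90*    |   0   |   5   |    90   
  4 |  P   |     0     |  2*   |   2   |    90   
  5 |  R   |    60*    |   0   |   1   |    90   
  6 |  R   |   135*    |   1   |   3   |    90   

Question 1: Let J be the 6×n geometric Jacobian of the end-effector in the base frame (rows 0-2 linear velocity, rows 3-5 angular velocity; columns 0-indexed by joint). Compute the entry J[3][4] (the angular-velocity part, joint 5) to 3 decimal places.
-0.707

axis z_4 = (-0.7071,0.7071,0.0000); lever o_n−o_4 = (-1.7159,1.2841,-1.4711)
cross product → J_v[:, 4] = (-1.0402,-1.0402,0.3054)
J_ω[:, 4] = z_4
entry J[3][4] = -0.7071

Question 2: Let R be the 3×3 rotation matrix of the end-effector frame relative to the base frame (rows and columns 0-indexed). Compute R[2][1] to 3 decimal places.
End-effector y-axis (col 1 of R) = (-0.6124,-0.6124,-0.5000)
R[2][1] = -0.5000

-0.500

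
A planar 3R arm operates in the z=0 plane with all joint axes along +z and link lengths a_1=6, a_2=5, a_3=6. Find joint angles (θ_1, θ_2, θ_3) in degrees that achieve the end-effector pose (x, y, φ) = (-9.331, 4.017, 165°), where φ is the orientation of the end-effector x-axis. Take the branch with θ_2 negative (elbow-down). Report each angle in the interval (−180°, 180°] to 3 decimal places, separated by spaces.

wrist centre = target − a_3·(cos φ, sin φ) = (-3.5354, 2.4641)
cos θ_2 = (18.5711−6²−5²)/(2·6·5) = -0.7071; θ_2 = -135.0034° (elbow-down)
β = atan2(2.4641,-3.5354) = 145.1248°; ψ = atan2(-3.5353,2.4643) = -55.1220°
θ_1 = β − ψ = 200.2468°
θ_3 = φ − θ_1 − θ_2 = 99.7566° (wrapped to (-180°,180°])

-159.753 -135.003 99.757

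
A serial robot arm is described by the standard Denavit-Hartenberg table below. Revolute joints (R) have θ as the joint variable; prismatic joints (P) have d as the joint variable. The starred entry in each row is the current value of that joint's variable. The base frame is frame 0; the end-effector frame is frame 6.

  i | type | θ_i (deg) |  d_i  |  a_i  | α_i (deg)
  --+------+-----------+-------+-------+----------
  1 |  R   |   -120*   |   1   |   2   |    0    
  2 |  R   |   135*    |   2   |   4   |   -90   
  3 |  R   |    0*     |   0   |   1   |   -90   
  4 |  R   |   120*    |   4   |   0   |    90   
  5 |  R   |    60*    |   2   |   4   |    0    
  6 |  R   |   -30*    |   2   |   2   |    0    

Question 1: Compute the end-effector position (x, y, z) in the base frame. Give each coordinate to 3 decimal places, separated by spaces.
after link 1: o_1 = (-1.0000, -1.7321, 1.0000)
after link 2: o_2 = (2.8637, -0.6968, 3.0000)
after link 3: o_3 = (3.8296, -0.4380, 3.0000)
after link 4: o_4 = (3.8296, -0.4380, -1.0000)
after link 5: o_5 = (5.2438, -2.8874, -4.4641)
after link 6: o_6 = (6.7274, -5.0781, -5.4641)

6.727 -5.078 -5.464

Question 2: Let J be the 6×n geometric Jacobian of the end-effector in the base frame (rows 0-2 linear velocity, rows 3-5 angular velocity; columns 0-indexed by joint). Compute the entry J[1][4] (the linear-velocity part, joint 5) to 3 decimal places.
axis z_4 = (0.9659,-0.2588,-0.0000); lever o_n−o_4 = (2.8978,-4.6402,-4.4641)
cross product → J_v[:, 4] = (1.1554,4.3120,-3.7321)
J_ω[:, 4] = z_4
entry J[1][4] = 4.3120

4.312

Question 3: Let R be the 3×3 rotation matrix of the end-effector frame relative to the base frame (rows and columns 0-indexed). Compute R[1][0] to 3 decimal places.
-0.837

End-effector x-axis (col 0 of R) = (-0.2241,-0.8365,-0.5000)
R[1][0] = -0.8365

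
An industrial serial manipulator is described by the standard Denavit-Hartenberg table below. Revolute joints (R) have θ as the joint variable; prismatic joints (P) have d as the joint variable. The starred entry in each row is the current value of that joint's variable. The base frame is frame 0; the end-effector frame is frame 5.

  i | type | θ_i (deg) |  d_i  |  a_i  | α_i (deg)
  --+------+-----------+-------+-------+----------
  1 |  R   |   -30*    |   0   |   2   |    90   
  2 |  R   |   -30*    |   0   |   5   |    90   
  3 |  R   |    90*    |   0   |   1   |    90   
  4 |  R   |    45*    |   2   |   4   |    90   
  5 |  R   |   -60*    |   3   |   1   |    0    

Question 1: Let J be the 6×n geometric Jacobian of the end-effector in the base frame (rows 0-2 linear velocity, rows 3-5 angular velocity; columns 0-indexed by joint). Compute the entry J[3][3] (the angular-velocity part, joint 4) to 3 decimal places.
axis z_3 = (0.7500,-0.4330,-0.5000); lever o_n−o_3 = (-2.2604,-4.8187,-1.4855)
cross product → J_v[:, 3] = (-1.7661,2.2444,-4.5928)
J_ω[:, 3] = z_3
entry J[3][3] = 0.7500

0.750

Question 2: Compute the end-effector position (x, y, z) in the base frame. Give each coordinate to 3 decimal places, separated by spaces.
after link 1: o_1 = (1.7321, -1.0000, 0.0000)
after link 2: o_2 = (5.4821, -3.1651, -2.5000)
after link 3: o_3 = (4.9821, -4.0311, -2.5000)
after link 4: o_4 = (3.8431, -6.6395, -5.9495)
after link 5: o_5 = (2.7216, -8.8497, -3.9855)

2.722 -8.850 -3.986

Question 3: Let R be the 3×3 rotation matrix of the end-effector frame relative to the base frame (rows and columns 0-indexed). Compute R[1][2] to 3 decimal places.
-0.789

End-effector z-axis (col 2 of R) = (-0.0474,-0.7891,0.6124)
R[1][2] = -0.7891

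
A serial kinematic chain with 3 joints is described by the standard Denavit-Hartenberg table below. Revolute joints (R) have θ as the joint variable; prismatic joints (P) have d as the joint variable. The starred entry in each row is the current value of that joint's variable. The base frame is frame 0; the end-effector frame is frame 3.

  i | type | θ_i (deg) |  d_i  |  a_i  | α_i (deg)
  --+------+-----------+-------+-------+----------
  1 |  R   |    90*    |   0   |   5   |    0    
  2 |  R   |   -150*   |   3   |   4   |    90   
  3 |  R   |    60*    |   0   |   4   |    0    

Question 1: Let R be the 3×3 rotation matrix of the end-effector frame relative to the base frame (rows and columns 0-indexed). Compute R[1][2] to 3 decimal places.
End-effector z-axis (col 2 of R) = (-0.8660,-0.5000,0.0000)
R[1][2] = -0.5000

-0.500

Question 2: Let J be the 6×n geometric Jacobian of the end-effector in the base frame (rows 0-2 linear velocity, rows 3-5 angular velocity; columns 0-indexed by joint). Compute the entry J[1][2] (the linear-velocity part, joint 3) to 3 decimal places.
3.000

axis z_2 = (-0.8660,-0.5000,0.0000); lever o_n−o_2 = (1.0000,-1.7321,3.4641)
cross product → J_v[:, 2] = (-1.7321,3.0000,2.0000)
J_ω[:, 2] = z_2
entry J[1][2] = 3.0000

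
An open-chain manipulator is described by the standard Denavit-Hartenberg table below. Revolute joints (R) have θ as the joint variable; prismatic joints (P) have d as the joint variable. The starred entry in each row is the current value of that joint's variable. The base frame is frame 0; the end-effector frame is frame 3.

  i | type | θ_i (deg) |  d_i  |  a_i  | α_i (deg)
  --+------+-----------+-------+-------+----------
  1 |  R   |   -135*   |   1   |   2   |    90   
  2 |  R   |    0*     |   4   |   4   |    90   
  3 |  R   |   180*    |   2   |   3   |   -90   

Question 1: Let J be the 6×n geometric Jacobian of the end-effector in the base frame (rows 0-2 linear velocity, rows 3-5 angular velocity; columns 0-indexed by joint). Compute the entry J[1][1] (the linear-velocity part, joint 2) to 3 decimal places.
axis z_1 = (-0.7071,0.7071,0.0000); lever o_n−o_1 = (-3.5355,2.1213,-2.0000)
cross product → J_v[:, 1] = (-1.4142,-1.4142,1.0000)
J_ω[:, 1] = z_1
entry J[1][1] = -1.4142

-1.414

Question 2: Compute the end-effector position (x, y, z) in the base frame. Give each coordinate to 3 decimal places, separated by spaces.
after link 1: o_1 = (-1.4142, -1.4142, 1.0000)
after link 2: o_2 = (-7.0711, -1.4142, 1.0000)
after link 3: o_3 = (-4.9497, 0.7071, -1.0000)

-4.950 0.707 -1.000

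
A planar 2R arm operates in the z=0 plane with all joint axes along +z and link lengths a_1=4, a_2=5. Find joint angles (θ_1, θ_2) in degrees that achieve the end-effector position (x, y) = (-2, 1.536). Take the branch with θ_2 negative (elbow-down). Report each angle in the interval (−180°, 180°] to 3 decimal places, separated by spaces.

cos θ_2 = (6.3593−4²−5²)/(2·4·5) = -0.8660; θ_2 = -149.9991° (elbow-down)
β = atan2(1.5360,-2.0000) = 142.4757°; ψ = atan2(-2.5001,-0.3301) = -97.5214°
θ_1 = β − ψ = 239.9971°

-120.003 -149.999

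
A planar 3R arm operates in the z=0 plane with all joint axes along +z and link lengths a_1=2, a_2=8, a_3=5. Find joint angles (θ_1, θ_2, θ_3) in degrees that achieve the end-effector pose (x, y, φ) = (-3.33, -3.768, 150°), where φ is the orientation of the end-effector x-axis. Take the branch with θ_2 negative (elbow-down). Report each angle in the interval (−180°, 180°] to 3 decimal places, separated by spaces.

59.997 -149.997 -120.000

wrist centre = target − a_3·(cos φ, sin φ) = (1.0001, -6.2680)
cos θ_2 = (40.2881−2²−8²)/(2·2·8) = -0.8660; θ_2 = -149.9968° (elbow-down)
β = atan2(-6.2680,1.0001) = -80.9343°; ψ = atan2(-4.0004,-4.9280) = -140.9314°
θ_1 = β − ψ = 59.9971°
θ_3 = φ − θ_1 − θ_2 = -120.0003° (wrapped to (-180°,180°])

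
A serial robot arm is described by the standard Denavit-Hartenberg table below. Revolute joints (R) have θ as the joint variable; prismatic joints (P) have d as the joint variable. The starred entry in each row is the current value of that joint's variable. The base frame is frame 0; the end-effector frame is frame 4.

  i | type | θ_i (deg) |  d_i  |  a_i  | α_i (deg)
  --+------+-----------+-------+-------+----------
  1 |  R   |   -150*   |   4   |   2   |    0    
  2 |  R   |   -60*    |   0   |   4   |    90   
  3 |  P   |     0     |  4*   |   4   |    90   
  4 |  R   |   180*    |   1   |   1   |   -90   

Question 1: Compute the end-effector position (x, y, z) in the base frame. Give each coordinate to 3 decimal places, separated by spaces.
-5.794 5.964 3.000

after link 1: o_1 = (-1.7321, -1.0000, 4.0000)
after link 2: o_2 = (-5.1962, 1.0000, 4.0000)
after link 3: o_3 = (-6.6603, 6.4641, 4.0000)
after link 4: o_4 = (-5.7942, 5.9641, 3.0000)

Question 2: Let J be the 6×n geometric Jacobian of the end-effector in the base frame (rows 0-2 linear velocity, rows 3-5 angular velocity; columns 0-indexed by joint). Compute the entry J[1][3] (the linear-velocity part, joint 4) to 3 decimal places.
axis z_3 = (0.0000,0.0000,-1.0000); lever o_n−o_3 = (0.8660,-0.5000,-1.0000)
cross product → J_v[:, 3] = (-0.5000,-0.8660,-0.0000)
J_ω[:, 3] = z_3
entry J[1][3] = -0.8660

-0.866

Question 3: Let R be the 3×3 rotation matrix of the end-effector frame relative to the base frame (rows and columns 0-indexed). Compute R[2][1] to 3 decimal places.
1.000

End-effector y-axis (col 1 of R) = (-0.0000,-0.0000,1.0000)
R[2][1] = 1.0000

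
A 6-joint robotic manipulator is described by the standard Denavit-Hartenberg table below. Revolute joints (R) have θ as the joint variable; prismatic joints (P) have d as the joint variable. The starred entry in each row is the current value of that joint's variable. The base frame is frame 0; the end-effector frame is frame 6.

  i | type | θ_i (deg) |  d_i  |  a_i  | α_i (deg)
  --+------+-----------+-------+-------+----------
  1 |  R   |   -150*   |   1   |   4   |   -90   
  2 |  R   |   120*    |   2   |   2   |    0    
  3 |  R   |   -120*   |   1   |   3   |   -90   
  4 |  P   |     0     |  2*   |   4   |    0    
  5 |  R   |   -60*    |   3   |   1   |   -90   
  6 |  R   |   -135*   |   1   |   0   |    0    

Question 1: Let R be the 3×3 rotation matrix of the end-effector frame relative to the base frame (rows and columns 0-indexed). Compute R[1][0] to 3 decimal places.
0.707

End-effector x-axis (col 0 of R) = (0.0000,0.7071,-0.7071)
R[1][0] = 0.7071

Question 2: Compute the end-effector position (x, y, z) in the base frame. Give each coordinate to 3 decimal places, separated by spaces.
after link 1: o_1 = (-3.4641, -2.0000, 1.0000)
after link 2: o_2 = (-1.5981, -3.2321, -0.7321)
after link 3: o_3 = (-3.6962, -5.5981, -0.7321)
after link 4: o_4 = (-7.1603, -7.5981, -2.7321)
after link 5: o_5 = (-7.1603, -8.5981, -5.7321)
after link 6: o_6 = (-8.1603, -8.5981, -5.7321)

-8.160 -8.598 -5.732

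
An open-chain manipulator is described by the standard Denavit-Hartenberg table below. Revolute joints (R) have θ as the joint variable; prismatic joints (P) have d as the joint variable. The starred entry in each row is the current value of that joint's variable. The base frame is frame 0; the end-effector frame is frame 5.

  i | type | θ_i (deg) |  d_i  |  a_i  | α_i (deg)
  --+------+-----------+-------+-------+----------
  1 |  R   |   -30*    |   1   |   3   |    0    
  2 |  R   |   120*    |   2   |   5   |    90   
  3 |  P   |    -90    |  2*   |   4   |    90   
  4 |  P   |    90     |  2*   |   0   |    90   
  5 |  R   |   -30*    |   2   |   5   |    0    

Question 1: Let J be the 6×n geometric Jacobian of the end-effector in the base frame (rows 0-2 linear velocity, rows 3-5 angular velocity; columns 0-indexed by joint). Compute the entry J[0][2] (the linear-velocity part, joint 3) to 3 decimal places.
prismatic axis z_2 = (1.0000,-0.0000,0.0000)
J_v[:, 2] = z_2; J_ω[:, 2] = (0,0,0)
entry J[0][2] = 1.0000

1.000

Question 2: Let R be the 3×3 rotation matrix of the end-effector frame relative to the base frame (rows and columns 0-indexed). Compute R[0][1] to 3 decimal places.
End-effector y-axis (col 1 of R) = (0.5000,-0.8660,0.0000)
R[0][1] = 0.5000

0.500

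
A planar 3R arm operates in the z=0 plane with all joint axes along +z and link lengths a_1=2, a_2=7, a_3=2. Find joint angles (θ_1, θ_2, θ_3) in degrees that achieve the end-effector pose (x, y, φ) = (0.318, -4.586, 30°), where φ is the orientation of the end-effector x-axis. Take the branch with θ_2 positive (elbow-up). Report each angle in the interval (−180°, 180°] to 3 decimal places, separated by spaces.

135.009 134.994 119.997

wrist centre = target − a_3·(cos φ, sin φ) = (-1.4141, -5.5860)
cos θ_2 = (33.2029−2²−7²)/(2·2·7) = -0.7070; θ_2 = 134.9944° (elbow-up)
β = atan2(-5.5860,-1.4141) = -104.2055°; ψ = atan2(4.9502,-2.9493) = 120.7858°
θ_1 = β − ψ = -224.9913°
θ_3 = φ − θ_1 − θ_2 = 119.9969° (wrapped to (-180°,180°])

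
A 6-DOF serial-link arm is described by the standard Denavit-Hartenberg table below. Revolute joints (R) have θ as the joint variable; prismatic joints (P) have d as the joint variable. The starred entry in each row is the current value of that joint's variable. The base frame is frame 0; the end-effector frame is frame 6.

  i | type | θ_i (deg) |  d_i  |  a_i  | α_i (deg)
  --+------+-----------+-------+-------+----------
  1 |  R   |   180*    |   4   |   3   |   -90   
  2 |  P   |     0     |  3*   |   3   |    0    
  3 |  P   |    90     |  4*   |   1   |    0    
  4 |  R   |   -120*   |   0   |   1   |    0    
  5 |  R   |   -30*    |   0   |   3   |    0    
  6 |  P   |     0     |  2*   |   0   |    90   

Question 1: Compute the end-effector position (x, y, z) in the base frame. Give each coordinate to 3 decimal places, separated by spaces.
-8.366 -9.000 6.098

after link 1: o_1 = (-3.0000, 0.0000, 4.0000)
after link 2: o_2 = (-6.0000, -3.0000, 4.0000)
after link 3: o_3 = (-6.0000, -7.0000, 3.0000)
after link 4: o_4 = (-6.8660, -7.0000, 3.5000)
after link 5: o_5 = (-8.3660, -7.0000, 6.0981)
after link 6: o_6 = (-8.3660, -9.0000, 6.0981)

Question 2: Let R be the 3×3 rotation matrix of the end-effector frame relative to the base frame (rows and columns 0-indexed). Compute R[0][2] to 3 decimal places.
0.866

End-effector z-axis (col 2 of R) = (0.8660,-0.0000,0.5000)
R[0][2] = 0.8660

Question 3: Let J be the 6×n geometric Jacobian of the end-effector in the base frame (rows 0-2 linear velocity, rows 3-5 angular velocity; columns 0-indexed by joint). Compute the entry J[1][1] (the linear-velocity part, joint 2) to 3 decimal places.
prismatic axis z_1 = (-0.0000,-1.0000,0.0000)
J_v[:, 1] = z_1; J_ω[:, 1] = (0,0,0)
entry J[1][1] = -1.0000

-1.000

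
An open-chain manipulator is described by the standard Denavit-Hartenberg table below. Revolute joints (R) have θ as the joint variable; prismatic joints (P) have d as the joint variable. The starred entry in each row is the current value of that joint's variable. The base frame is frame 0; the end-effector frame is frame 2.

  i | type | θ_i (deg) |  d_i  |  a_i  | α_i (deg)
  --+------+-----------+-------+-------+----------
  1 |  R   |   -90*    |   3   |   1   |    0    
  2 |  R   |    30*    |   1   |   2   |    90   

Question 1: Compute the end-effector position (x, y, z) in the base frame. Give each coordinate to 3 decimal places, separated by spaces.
1.000 -2.732 4.000

after link 1: o_1 = (0.0000, -1.0000, 3.0000)
after link 2: o_2 = (1.0000, -2.7321, 4.0000)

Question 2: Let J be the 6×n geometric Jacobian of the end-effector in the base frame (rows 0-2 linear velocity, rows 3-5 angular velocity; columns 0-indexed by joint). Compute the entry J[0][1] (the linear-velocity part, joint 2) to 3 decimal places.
1.732

axis z_1 = (0.0000,0.0000,1.0000); lever o_n−o_1 = (1.0000,-1.7321,1.0000)
cross product → J_v[:, 1] = (1.7321,1.0000,-0.0000)
J_ω[:, 1] = z_1
entry J[0][1] = 1.7321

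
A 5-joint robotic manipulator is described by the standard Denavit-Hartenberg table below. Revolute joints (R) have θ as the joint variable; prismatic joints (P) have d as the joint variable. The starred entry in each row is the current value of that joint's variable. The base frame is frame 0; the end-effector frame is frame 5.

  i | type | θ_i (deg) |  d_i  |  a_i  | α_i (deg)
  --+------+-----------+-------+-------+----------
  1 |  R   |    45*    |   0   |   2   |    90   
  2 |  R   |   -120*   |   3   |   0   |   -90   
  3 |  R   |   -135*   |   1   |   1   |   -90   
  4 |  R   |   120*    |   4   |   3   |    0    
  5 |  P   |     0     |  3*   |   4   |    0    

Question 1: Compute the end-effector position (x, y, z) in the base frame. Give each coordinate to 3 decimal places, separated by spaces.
0.311 -8.432 -3.286

after link 1: o_1 = (1.4142, 1.4142, 0.0000)
after link 2: o_2 = (3.5355, -0.7071, 0.0000)
after link 3: o_3 = (4.8979, -0.3447, 0.1124)
after link 4: o_4 = (3.1819, -4.5607, -1.9566)
after link 5: o_5 = (0.3106, -8.4320, -3.2864)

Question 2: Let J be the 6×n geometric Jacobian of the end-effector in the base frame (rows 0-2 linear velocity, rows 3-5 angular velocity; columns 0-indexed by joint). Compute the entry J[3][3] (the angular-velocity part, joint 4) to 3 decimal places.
0.250

axis z_3 = (0.2500,-0.7500,-0.6124); lever o_n−o_3 = (-4.5873,-8.0873,-3.3988)
cross product → J_v[:, 3] = (-2.4033,3.6588,-5.4623)
J_ω[:, 3] = z_3
entry J[3][3] = 0.2500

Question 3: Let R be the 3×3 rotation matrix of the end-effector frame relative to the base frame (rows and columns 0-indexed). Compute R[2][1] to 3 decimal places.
End-effector y-axis (col 1 of R) = (-0.3433,0.5227,-0.7803)
R[2][1] = -0.7803

-0.780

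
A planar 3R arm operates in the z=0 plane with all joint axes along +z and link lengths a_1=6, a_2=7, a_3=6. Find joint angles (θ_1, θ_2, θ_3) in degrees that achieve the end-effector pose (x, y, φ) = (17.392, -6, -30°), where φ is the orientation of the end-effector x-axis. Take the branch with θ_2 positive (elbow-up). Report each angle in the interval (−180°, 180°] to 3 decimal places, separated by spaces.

wrist centre = target − a_3·(cos φ, sin φ) = (12.1958, -3.0000)
cos θ_2 = (157.7387−6²−7²)/(2·6·7) = 0.8659; θ_2 = 30.0101° (elbow-up)
β = atan2(-3.0000,12.1958) = -13.8195°; ψ = atan2(3.5011,12.0616) = 16.1863°
θ_1 = β − ψ = -30.0058°
θ_3 = φ − θ_1 − θ_2 = -30.0043° (wrapped to (-180°,180°])

-30.006 30.010 -30.004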